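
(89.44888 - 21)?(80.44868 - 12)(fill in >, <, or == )>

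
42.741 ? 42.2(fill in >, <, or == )>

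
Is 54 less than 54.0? No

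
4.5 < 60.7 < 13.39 False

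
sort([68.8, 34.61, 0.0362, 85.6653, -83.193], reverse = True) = [85.6653, 68.8, 34.61, 0.0362, -83.193]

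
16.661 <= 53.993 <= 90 True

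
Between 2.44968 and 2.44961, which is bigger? 2.44968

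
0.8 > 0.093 True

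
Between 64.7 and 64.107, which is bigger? 64.7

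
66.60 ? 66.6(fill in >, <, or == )==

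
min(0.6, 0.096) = 0.096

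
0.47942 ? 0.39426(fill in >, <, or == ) >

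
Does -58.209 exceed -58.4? Yes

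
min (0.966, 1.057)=0.966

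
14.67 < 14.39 False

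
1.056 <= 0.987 False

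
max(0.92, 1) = 1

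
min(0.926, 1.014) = 0.926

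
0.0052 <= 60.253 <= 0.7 False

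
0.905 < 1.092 True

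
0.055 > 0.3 False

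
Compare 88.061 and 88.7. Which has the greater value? 88.7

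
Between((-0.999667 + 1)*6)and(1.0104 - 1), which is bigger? (1.0104 - 1)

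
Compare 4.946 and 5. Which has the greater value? 5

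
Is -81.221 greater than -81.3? Yes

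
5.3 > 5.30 False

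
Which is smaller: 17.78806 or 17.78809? 17.78806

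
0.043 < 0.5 True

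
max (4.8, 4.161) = 4.8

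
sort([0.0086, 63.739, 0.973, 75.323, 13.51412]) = [0.0086, 0.973, 13.51412, 63.739, 75.323]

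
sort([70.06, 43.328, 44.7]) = [43.328, 44.7, 70.06]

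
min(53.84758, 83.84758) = 53.84758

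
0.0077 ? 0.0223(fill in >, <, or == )<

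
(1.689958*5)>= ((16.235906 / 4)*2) True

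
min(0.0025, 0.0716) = 0.0025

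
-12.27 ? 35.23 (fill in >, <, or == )<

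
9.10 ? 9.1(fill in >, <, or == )==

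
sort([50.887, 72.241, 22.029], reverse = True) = [72.241, 50.887, 22.029]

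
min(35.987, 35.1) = 35.1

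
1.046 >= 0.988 True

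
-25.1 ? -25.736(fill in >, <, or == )>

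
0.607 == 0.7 False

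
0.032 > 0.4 False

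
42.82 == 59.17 False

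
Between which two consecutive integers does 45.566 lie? 45 and 46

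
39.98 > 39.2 True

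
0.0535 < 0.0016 False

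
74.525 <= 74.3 False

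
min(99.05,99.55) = 99.05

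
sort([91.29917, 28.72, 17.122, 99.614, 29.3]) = [17.122, 28.72, 29.3, 91.29917, 99.614]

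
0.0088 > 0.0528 False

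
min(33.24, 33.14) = 33.14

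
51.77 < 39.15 False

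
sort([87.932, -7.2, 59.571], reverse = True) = [87.932, 59.571, -7.2]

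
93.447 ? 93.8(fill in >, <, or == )<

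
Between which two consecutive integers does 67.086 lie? 67 and 68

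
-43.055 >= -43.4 True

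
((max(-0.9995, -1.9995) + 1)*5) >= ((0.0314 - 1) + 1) False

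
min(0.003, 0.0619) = 0.003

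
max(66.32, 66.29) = 66.32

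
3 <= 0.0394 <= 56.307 False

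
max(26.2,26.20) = 26.20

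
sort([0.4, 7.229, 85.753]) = [0.4, 7.229, 85.753]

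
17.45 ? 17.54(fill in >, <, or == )<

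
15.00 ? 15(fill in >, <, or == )==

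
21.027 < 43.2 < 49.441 True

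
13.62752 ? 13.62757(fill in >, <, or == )<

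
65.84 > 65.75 True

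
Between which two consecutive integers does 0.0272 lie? 0 and 1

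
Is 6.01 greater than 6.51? No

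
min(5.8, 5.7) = 5.7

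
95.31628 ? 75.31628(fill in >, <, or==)>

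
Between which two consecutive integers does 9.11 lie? 9 and 10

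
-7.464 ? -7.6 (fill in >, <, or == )>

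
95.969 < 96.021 True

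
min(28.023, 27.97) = 27.97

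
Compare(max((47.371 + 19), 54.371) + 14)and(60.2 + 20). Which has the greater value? (max((47.371 + 19), 54.371) + 14)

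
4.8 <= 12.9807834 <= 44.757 True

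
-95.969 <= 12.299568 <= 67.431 True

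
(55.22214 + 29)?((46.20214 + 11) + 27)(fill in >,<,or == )>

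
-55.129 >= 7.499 False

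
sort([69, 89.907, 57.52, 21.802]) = [21.802, 57.52, 69, 89.907]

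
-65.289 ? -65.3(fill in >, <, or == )>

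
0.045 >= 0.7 False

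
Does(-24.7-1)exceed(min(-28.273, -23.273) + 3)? No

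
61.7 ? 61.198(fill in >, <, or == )>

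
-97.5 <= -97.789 False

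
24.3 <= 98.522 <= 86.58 False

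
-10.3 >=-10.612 True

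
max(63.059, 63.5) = 63.5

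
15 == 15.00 True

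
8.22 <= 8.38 True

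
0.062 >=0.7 False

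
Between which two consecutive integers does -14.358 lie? -15 and -14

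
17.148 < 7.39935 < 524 False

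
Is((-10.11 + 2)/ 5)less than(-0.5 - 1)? Yes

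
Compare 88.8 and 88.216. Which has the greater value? 88.8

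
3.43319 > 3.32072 True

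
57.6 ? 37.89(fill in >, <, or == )>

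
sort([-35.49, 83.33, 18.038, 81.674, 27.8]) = [-35.49, 18.038, 27.8, 81.674, 83.33]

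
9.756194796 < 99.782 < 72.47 False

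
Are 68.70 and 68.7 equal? Yes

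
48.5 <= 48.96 True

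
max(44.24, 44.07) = 44.24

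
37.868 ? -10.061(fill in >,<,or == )>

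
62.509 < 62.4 False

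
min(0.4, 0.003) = 0.003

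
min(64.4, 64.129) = 64.129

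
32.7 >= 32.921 False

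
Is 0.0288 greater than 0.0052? Yes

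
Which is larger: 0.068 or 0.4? 0.4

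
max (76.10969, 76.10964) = 76.10969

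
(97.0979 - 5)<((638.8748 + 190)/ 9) False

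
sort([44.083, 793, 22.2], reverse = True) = [793, 44.083, 22.2]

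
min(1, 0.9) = 0.9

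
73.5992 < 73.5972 False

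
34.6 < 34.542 False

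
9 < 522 True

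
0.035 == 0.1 False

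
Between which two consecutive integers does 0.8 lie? 0 and 1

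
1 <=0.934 False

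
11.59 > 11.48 True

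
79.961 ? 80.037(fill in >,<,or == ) <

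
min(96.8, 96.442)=96.442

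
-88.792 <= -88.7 True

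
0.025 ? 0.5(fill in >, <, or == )<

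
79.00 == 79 True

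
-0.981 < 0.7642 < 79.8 True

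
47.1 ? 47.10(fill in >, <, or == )==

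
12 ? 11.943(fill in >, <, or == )>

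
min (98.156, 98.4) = 98.156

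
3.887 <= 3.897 True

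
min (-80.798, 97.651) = -80.798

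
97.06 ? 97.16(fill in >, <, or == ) <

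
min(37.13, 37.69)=37.13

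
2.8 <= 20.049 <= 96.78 True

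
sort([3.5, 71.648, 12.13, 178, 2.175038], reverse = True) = [178, 71.648, 12.13, 3.5, 2.175038]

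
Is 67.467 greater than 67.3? Yes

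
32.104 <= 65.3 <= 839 True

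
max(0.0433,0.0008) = 0.0433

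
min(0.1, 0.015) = 0.015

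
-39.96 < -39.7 True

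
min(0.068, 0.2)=0.068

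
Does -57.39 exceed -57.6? Yes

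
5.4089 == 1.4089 False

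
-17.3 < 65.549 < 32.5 False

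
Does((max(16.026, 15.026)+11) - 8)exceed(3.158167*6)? Yes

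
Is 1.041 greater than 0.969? Yes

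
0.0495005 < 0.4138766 True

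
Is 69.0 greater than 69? No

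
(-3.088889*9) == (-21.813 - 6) False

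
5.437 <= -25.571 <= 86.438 False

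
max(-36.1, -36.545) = -36.1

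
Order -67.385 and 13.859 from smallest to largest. -67.385, 13.859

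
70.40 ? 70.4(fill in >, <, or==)==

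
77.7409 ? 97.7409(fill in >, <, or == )<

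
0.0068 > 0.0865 False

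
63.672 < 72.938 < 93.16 True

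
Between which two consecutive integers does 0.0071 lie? 0 and 1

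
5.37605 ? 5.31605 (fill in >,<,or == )>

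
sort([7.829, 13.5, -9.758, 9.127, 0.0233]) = [-9.758, 0.0233, 7.829, 9.127, 13.5]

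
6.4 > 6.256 True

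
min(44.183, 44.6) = 44.183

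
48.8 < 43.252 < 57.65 False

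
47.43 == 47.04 False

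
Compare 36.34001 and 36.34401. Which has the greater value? 36.34401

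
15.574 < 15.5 False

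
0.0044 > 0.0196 False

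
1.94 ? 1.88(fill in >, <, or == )>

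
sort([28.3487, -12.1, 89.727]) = [-12.1, 28.3487, 89.727]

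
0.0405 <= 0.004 False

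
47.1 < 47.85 True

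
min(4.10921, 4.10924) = 4.10921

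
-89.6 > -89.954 True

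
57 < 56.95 False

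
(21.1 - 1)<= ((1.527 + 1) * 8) True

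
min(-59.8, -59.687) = -59.8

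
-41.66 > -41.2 False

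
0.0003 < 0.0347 True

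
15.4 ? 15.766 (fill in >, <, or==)<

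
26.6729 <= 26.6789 True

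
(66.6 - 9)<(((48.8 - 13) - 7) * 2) False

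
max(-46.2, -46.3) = -46.2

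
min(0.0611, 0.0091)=0.0091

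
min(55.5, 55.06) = 55.06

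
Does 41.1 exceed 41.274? No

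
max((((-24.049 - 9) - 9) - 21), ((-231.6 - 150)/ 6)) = -63.049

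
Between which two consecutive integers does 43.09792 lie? 43 and 44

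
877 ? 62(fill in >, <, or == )>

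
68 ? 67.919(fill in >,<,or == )>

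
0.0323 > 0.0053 True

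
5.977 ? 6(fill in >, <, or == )<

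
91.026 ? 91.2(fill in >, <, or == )<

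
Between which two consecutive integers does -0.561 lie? -1 and 0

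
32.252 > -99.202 True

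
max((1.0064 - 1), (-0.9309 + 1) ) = 0.0691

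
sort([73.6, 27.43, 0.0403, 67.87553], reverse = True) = [73.6, 67.87553, 27.43, 0.0403]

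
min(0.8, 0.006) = 0.006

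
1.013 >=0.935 True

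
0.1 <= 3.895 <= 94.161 True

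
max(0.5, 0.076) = 0.5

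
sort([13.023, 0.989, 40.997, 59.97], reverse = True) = [59.97, 40.997, 13.023, 0.989]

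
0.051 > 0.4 False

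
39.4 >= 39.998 False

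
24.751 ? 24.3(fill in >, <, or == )>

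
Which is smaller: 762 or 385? 385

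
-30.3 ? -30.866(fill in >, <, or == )>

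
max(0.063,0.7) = 0.7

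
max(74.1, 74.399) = 74.399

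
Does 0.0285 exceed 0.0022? Yes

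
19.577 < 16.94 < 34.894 False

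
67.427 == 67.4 False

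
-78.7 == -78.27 False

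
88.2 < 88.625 True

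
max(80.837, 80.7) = 80.837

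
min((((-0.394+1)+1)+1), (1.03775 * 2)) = 2.0755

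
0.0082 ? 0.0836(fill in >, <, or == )<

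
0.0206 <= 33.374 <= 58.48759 True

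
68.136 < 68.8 True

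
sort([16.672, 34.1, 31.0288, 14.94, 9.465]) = [9.465, 14.94, 16.672, 31.0288, 34.1]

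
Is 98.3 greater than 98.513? No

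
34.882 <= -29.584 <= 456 False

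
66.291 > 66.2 True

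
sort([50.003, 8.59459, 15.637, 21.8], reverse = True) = [50.003, 21.8, 15.637, 8.59459]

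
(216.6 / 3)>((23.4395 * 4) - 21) False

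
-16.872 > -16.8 False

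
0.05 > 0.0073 True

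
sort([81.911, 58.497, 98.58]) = [58.497, 81.911, 98.58]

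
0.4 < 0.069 False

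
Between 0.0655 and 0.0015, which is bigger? 0.0655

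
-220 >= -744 True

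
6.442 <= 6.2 False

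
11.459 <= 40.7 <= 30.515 False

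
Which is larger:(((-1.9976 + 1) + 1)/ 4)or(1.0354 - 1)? (1.0354 - 1)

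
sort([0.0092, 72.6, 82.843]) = [0.0092, 72.6, 82.843]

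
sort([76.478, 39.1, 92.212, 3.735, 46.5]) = [3.735, 39.1, 46.5, 76.478, 92.212]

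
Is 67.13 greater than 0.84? Yes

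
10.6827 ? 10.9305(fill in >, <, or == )<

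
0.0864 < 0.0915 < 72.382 True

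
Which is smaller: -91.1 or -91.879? -91.879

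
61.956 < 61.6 False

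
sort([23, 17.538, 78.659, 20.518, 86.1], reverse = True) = [86.1, 78.659, 23, 20.518, 17.538]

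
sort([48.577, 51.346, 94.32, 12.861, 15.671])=[12.861, 15.671, 48.577, 51.346, 94.32]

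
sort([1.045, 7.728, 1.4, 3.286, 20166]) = [1.045, 1.4, 3.286, 7.728, 20166]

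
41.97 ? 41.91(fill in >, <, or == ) >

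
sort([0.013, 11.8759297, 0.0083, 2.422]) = [0.0083, 0.013, 2.422, 11.8759297]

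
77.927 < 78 True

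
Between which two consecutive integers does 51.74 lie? 51 and 52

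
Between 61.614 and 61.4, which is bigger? 61.614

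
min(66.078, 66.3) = 66.078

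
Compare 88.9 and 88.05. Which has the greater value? 88.9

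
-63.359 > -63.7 True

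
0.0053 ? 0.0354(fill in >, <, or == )<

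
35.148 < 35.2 True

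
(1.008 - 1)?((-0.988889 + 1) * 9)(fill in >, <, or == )<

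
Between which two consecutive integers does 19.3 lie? 19 and 20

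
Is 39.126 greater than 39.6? No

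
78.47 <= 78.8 True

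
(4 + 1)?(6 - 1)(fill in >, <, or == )==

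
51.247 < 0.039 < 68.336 False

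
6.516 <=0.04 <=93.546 False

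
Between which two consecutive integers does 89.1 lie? 89 and 90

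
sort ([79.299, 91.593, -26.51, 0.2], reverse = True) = [91.593, 79.299, 0.2, -26.51]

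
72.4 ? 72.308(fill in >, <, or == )>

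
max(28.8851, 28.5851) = 28.8851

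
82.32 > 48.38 True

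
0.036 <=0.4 True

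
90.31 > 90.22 True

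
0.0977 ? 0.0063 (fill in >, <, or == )>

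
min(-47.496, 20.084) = -47.496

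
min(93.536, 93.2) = 93.2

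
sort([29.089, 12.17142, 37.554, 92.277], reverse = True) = [92.277, 37.554, 29.089, 12.17142]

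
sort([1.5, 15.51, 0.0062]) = [0.0062, 1.5, 15.51]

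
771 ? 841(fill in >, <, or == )<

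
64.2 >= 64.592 False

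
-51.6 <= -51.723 False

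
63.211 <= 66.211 True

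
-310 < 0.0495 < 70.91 True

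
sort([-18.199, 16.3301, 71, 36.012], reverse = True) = [71, 36.012, 16.3301, -18.199]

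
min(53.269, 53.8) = 53.269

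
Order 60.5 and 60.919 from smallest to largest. 60.5, 60.919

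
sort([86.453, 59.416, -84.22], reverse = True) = [86.453, 59.416, -84.22]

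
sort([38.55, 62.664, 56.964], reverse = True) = [62.664, 56.964, 38.55]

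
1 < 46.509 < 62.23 True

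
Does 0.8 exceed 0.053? Yes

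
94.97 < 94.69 False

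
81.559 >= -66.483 True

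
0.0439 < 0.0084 False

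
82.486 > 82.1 True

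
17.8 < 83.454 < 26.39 False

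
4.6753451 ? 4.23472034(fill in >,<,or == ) >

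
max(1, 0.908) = 1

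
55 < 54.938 False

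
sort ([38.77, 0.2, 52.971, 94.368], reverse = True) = [94.368, 52.971, 38.77, 0.2]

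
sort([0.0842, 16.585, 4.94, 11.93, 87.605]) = [0.0842, 4.94, 11.93, 16.585, 87.605]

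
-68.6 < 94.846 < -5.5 False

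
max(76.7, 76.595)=76.7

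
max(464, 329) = 464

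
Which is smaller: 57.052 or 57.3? 57.052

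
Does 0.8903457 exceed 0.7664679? Yes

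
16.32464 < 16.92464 True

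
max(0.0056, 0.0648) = 0.0648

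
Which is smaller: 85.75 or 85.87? 85.75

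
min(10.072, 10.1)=10.072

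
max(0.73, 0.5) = 0.73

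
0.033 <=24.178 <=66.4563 True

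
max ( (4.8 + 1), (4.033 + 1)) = 5.8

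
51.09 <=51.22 True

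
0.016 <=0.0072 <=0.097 False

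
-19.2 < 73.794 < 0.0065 False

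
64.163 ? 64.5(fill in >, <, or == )<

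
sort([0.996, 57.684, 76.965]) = [0.996, 57.684, 76.965]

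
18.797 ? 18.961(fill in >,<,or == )<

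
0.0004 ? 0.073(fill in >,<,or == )<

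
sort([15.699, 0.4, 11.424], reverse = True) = [15.699, 11.424, 0.4]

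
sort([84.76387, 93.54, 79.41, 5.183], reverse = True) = [93.54, 84.76387, 79.41, 5.183]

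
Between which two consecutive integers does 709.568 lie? 709 and 710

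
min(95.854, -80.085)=-80.085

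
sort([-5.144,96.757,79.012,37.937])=[-5.144,37.937,79.012,96.757]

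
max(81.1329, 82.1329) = 82.1329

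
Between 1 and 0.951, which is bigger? 1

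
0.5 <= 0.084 False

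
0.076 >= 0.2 False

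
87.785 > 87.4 True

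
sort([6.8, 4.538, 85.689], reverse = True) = [85.689, 6.8, 4.538]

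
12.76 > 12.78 False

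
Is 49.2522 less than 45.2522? No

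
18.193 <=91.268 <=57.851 False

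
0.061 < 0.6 True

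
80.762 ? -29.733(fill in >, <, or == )>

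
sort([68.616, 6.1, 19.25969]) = [6.1, 19.25969, 68.616]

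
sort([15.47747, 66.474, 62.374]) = [15.47747, 62.374, 66.474]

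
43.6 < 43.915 True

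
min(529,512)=512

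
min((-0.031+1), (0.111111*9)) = 0.969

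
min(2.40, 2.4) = 2.40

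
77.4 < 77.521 True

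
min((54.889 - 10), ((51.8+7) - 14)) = 44.8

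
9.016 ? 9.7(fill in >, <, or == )<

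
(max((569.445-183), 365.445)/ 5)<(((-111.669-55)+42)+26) False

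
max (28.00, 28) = 28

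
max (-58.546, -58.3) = -58.3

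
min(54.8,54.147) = 54.147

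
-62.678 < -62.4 True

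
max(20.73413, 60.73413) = 60.73413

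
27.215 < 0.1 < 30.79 False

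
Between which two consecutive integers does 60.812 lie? 60 and 61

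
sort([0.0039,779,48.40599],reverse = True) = [779,48.40599,0.0039]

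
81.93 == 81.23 False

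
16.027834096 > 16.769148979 False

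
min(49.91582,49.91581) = 49.91581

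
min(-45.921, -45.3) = -45.921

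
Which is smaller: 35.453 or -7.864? -7.864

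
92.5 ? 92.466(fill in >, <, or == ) >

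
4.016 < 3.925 False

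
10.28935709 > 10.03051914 True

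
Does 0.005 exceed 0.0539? No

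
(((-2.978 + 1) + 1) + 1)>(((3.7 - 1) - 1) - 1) False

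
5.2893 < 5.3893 True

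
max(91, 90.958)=91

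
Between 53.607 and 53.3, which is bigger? 53.607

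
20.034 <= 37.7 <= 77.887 True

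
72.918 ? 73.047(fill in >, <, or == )<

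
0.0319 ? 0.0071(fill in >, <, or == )>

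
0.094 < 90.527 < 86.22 False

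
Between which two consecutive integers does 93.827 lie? 93 and 94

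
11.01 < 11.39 True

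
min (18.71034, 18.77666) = 18.71034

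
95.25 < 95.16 False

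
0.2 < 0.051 False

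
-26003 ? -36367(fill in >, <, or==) >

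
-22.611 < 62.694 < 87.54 True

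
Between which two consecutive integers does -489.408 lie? -490 and -489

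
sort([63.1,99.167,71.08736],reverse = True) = [99.167,71.08736,63.1]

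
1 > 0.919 True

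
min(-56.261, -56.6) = -56.6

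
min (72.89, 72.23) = 72.23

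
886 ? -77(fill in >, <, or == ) >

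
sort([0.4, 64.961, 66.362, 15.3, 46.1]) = [0.4, 15.3, 46.1, 64.961, 66.362]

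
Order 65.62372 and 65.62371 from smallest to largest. 65.62371, 65.62372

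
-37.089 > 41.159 False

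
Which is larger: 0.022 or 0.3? 0.3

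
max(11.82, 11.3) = 11.82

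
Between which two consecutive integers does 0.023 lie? 0 and 1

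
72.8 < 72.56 False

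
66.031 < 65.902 False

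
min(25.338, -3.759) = -3.759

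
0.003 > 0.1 False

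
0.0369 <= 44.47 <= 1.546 False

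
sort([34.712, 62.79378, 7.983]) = [7.983, 34.712, 62.79378]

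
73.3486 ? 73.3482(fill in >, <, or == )>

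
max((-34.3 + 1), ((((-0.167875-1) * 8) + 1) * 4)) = -33.3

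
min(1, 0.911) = 0.911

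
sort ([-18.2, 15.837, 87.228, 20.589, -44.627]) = [-44.627, -18.2, 15.837, 20.589, 87.228]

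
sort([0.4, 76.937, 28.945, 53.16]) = [0.4, 28.945, 53.16, 76.937]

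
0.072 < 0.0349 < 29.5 False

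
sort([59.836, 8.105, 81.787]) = [8.105, 59.836, 81.787]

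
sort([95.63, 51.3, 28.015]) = [28.015, 51.3, 95.63]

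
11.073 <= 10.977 False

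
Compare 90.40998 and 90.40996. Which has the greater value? 90.40998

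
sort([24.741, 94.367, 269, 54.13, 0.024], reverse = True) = [269, 94.367, 54.13, 24.741, 0.024]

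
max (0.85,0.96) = 0.96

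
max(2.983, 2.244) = 2.983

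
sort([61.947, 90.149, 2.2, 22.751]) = [2.2, 22.751, 61.947, 90.149]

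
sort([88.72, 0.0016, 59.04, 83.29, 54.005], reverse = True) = [88.72, 83.29, 59.04, 54.005, 0.0016]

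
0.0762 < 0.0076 False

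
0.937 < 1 True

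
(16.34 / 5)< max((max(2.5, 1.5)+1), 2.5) True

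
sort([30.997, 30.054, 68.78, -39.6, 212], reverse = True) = [212, 68.78, 30.997, 30.054, -39.6]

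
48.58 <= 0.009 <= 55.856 False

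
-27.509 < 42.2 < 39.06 False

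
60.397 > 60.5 False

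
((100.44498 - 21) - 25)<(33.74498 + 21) True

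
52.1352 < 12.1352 False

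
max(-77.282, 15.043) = 15.043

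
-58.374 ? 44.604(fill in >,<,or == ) <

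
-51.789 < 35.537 True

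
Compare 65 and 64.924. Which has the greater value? 65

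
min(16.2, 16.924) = 16.2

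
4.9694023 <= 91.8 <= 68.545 False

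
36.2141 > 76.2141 False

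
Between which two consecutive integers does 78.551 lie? 78 and 79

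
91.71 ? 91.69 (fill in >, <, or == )>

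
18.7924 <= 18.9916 True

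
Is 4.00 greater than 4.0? No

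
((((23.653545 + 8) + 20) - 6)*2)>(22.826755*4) True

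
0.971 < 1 True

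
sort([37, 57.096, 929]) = [37, 57.096, 929]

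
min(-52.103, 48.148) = -52.103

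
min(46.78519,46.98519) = 46.78519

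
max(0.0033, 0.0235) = 0.0235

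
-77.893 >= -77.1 False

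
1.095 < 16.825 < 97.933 True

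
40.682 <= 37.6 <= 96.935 False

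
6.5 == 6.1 False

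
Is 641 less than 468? No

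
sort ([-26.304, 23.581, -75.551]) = [-75.551, -26.304, 23.581]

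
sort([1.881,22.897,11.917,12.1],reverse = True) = [22.897,12.1,11.917,1.881]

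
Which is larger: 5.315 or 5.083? 5.315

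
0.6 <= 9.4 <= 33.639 True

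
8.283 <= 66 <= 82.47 True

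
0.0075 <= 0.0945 True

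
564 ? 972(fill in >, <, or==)<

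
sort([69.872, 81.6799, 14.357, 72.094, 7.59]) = [7.59, 14.357, 69.872, 72.094, 81.6799]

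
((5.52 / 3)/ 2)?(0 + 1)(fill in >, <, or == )<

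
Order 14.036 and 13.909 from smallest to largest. 13.909, 14.036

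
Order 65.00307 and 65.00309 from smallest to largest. 65.00307, 65.00309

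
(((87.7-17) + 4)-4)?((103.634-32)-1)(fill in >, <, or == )>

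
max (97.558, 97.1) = 97.558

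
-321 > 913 False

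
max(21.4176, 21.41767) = 21.41767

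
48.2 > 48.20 False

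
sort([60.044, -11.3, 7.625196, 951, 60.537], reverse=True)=[951, 60.537, 60.044, 7.625196, -11.3]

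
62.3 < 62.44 True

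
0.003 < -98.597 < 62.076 False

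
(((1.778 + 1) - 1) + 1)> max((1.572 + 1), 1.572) True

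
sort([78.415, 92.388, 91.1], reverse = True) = [92.388, 91.1, 78.415]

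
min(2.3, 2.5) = 2.3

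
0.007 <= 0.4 True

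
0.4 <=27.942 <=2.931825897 False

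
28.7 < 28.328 False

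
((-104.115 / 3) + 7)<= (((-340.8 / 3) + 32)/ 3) True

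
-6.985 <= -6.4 True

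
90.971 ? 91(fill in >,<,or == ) <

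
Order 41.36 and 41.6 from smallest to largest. 41.36, 41.6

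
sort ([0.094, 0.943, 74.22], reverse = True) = [74.22, 0.943, 0.094]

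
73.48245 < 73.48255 True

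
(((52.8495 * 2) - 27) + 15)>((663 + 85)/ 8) True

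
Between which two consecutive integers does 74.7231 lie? 74 and 75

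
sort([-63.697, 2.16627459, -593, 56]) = [-593, -63.697, 2.16627459, 56]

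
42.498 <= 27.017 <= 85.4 False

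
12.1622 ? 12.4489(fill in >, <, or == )<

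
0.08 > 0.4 False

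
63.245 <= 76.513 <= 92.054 True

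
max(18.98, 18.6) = 18.98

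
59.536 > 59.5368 False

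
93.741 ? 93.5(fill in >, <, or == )>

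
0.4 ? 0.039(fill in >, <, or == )>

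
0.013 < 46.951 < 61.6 True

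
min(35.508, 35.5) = 35.5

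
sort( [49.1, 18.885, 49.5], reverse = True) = [49.5, 49.1, 18.885]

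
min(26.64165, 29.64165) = 26.64165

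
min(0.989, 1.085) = 0.989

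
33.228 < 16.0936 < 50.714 False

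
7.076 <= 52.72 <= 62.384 True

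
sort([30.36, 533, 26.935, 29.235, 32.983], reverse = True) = [533, 32.983, 30.36, 29.235, 26.935]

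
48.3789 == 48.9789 False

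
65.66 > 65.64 True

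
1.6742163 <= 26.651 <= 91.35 True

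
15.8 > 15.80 False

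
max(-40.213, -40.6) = -40.213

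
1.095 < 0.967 False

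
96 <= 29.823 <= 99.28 False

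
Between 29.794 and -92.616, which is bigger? 29.794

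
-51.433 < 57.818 True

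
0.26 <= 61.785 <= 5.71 False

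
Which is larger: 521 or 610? 610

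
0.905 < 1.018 True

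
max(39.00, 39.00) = 39.00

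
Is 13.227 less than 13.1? No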